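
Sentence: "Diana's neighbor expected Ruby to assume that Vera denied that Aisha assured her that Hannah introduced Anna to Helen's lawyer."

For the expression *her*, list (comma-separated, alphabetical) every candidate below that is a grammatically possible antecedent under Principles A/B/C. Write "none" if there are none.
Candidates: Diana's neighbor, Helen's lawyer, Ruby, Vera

*her* is a pronoun; Principle B requires it to be free in its binding domain — the clause headed by 'assured'.
— Diana's neighbor: subject of the matrix clause; c-commands the pronoun but lies outside its binding domain — allowed.
— Helen's lawyer: second object of the clause headed by 'introduced'; is c-commanded by the pronoun; coreference would bind this R-expression — blocked (Principle C).
— Ruby: subject of the clause headed by 'assume'; c-commands the pronoun but lies outside its binding domain — allowed.
— Vera: subject of the clause headed by 'denied'; c-commands the pronoun but lies outside its binding domain — allowed.

Diana's neighbor, Ruby, Vera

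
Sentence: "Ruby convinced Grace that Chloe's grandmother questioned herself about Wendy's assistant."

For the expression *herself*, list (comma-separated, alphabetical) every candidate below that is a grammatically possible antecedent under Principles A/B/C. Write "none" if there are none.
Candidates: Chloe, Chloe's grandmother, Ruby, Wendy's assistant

*herself* is a reflexive; Principle A requires it to be bound within its binding domain — the clause headed by 'questioned'.
— Chloe: possessor inside the subject DP of the clause headed by 'questioned'; does not c-command the reflexive — cannot bind it (Principle A).
— Chloe's grandmother: subject of the clause headed by 'questioned'; c-commands the reflexive within its binding domain — allowed (Principle A).
— Ruby: subject of the matrix clause; c-commands the reflexive but lies outside its binding domain — cannot bind it (Principle A).
— Wendy's assistant: second object of the clause headed by 'questioned'; does not c-command the reflexive — cannot bind it (Principle A).

Chloe's grandmother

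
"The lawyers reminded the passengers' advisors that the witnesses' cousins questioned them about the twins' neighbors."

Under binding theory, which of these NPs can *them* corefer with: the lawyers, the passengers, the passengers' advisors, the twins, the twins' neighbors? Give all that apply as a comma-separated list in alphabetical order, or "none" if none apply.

*them* is a pronoun; Principle B requires it to be free in its binding domain — the clause headed by 'questioned'.
— the lawyers: subject of the matrix clause; c-commands the pronoun but lies outside its binding domain — allowed.
— the passengers: possessor inside the object DP of the matrix clause; does not c-command the pronoun — Principle B does not apply; allowed.
— the passengers' advisors: object of the matrix clause; c-commands the pronoun but lies outside its binding domain — allowed.
— the twins: possessor inside the second object DP of the clause headed by 'questioned'; is c-commanded by the pronoun; coreference would bind this R-expression — blocked (Principle C).
— the twins' neighbors: second object of the clause headed by 'questioned'; is c-commanded by the pronoun; coreference would bind this R-expression — blocked (Principle C).

the lawyers, the passengers, the passengers' advisors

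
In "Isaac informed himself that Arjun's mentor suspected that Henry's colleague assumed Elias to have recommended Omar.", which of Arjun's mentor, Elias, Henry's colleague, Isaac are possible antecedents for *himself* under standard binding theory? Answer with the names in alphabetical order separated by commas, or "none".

Isaac

*himself* is a reflexive; Principle A requires it to be bound within its binding domain — the matrix clause.
— Arjun's mentor: subject of the clause headed by 'suspected'; does not c-command the reflexive — cannot bind it (Principle A).
— Elias: subject of the clause headed by 'recommended'; does not c-command the reflexive — cannot bind it (Principle A).
— Henry's colleague: subject of the clause headed by 'assumed'; does not c-command the reflexive — cannot bind it (Principle A).
— Isaac: subject of the matrix clause; c-commands the reflexive within its binding domain — allowed (Principle A).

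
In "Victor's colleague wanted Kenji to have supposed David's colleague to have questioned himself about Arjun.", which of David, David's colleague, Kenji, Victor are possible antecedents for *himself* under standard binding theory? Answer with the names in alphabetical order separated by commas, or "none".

*himself* is a reflexive; Principle A requires it to be bound within its binding domain — the clause headed by 'questioned'.
— David: possessor inside the subject DP of the clause headed by 'questioned'; does not c-command the reflexive — cannot bind it (Principle A).
— David's colleague: subject of the clause headed by 'questioned'; c-commands the reflexive within its binding domain — allowed (Principle A).
— Kenji: subject of the clause headed by 'supposed'; c-commands the reflexive but lies outside its binding domain — cannot bind it (Principle A).
— Victor: possessor inside the subject DP of the matrix clause; does not c-command the reflexive — cannot bind it (Principle A).

David's colleague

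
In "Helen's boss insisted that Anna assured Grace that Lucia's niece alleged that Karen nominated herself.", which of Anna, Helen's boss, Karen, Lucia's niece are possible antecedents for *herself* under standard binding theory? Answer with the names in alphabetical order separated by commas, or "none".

Karen

*herself* is a reflexive; Principle A requires it to be bound within its binding domain — the clause headed by 'nominated'.
— Anna: subject of the clause headed by 'assured'; c-commands the reflexive but lies outside its binding domain — cannot bind it (Principle A).
— Helen's boss: subject of the matrix clause; c-commands the reflexive but lies outside its binding domain — cannot bind it (Principle A).
— Karen: subject of the clause headed by 'nominated'; c-commands the reflexive within its binding domain — allowed (Principle A).
— Lucia's niece: subject of the clause headed by 'alleged'; c-commands the reflexive but lies outside its binding domain — cannot bind it (Principle A).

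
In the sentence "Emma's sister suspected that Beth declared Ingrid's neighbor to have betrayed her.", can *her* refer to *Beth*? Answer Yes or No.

Yes

*her* is a pronoun; Principle B requires it to be free in its binding domain — the clause headed by 'betrayed'.
— Beth: subject of the clause headed by 'declared'; c-commands the pronoun but lies outside its binding domain — allowed.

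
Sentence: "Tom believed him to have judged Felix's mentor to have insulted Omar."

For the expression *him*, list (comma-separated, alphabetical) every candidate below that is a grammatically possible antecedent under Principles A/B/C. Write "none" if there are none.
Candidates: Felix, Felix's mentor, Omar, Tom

*him* is a pronoun; Principle B requires it to be free in its binding domain — the matrix clause.
— Felix: possessor inside the subject DP of the clause headed by 'insulted'; is c-commanded by the pronoun; coreference would bind this R-expression — blocked (Principle C).
— Felix's mentor: subject of the clause headed by 'insulted'; is c-commanded by the pronoun; coreference would bind this R-expression — blocked (Principle C).
— Omar: object of the clause headed by 'insulted'; is c-commanded by the pronoun; coreference would bind this R-expression — blocked (Principle C).
— Tom: subject of the matrix clause; c-commands the pronoun within its binding domain — blocked (Principle B).

none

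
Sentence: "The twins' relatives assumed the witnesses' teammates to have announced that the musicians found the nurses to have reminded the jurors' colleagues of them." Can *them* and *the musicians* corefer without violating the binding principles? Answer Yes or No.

*the musicians* is an R-expression; Principle C requires it to be free (not bound by any c-commanding expression).
— them: second object of the clause headed by 'reminded'; the pronoun does not c-command the R-expression — coreference allowed.

Yes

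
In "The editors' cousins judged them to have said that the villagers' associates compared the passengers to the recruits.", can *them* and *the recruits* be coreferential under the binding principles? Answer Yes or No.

No

*the recruits* is an R-expression; Principle C requires it to be free (not bound by any c-commanding expression).
— them: subject of the clause headed by 'said'; the pronoun c-commands the R-expression — coreference blocked (Principle C).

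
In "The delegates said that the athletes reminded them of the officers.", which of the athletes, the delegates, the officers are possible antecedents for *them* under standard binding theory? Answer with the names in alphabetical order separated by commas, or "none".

the delegates

*them* is a pronoun; Principle B requires it to be free in its binding domain — the clause headed by 'reminded'.
— the athletes: subject of the clause headed by 'reminded'; c-commands the pronoun within its binding domain — blocked (Principle B).
— the delegates: subject of the matrix clause; c-commands the pronoun but lies outside its binding domain — allowed.
— the officers: second object of the clause headed by 'reminded'; is c-commanded by the pronoun; coreference would bind this R-expression — blocked (Principle C).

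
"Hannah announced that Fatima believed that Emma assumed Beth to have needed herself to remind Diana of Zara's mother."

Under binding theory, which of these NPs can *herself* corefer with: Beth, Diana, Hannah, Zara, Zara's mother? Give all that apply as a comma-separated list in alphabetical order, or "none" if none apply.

Beth

*herself* is a reflexive; Principle A requires it to be bound within its binding domain — the clause headed by 'needed'.
— Beth: subject of the clause headed by 'needed'; c-commands the reflexive within its binding domain — allowed (Principle A).
— Diana: object of the clause headed by 'remind'; does not c-command the reflexive — cannot bind it (Principle A).
— Hannah: subject of the matrix clause; c-commands the reflexive but lies outside its binding domain — cannot bind it (Principle A).
— Zara: possessor inside the second object DP of the clause headed by 'remind'; does not c-command the reflexive — cannot bind it (Principle A).
— Zara's mother: second object of the clause headed by 'remind'; does not c-command the reflexive — cannot bind it (Principle A).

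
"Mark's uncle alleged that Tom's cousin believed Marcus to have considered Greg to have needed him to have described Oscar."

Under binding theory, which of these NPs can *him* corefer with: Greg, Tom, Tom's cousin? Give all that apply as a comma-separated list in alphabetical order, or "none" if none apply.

*him* is a pronoun; Principle B requires it to be free in its binding domain — the clause headed by 'needed'.
— Greg: subject of the clause headed by 'needed'; c-commands the pronoun within its binding domain — blocked (Principle B).
— Tom: possessor inside the subject DP of the clause headed by 'believed'; does not c-command the pronoun — Principle B does not apply; allowed.
— Tom's cousin: subject of the clause headed by 'believed'; c-commands the pronoun but lies outside its binding domain — allowed.

Tom, Tom's cousin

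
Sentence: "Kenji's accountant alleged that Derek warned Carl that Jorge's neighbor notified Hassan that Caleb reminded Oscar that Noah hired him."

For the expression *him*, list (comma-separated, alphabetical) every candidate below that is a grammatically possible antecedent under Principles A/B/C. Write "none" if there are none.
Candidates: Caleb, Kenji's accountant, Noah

Caleb, Kenji's accountant

*him* is a pronoun; Principle B requires it to be free in its binding domain — the clause headed by 'hired'.
— Caleb: subject of the clause headed by 'reminded'; c-commands the pronoun but lies outside its binding domain — allowed.
— Kenji's accountant: subject of the matrix clause; c-commands the pronoun but lies outside its binding domain — allowed.
— Noah: subject of the clause headed by 'hired'; c-commands the pronoun within its binding domain — blocked (Principle B).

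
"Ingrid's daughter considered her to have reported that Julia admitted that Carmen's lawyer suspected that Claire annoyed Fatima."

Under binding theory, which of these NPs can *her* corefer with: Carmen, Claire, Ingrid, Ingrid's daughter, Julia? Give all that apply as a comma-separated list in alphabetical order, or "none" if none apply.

*her* is a pronoun; Principle B requires it to be free in its binding domain — the matrix clause.
— Carmen: possessor inside the subject DP of the clause headed by 'suspected'; is c-commanded by the pronoun; coreference would bind this R-expression — blocked (Principle C).
— Claire: subject of the clause headed by 'annoyed'; is c-commanded by the pronoun; coreference would bind this R-expression — blocked (Principle C).
— Ingrid: possessor inside the subject DP of the matrix clause; does not c-command the pronoun — Principle B does not apply; allowed.
— Ingrid's daughter: subject of the matrix clause; c-commands the pronoun within its binding domain — blocked (Principle B).
— Julia: subject of the clause headed by 'admitted'; is c-commanded by the pronoun; coreference would bind this R-expression — blocked (Principle C).

Ingrid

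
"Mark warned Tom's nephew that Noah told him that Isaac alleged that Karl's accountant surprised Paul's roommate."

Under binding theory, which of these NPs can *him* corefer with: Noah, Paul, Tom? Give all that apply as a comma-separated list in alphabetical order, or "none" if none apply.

Tom

*him* is a pronoun; Principle B requires it to be free in its binding domain — the clause headed by 'told'.
— Noah: subject of the clause headed by 'told'; c-commands the pronoun within its binding domain — blocked (Principle B).
— Paul: possessor inside the object DP of the clause headed by 'surprised'; is c-commanded by the pronoun; coreference would bind this R-expression — blocked (Principle C).
— Tom: possessor inside the object DP of the matrix clause; does not c-command the pronoun — Principle B does not apply; allowed.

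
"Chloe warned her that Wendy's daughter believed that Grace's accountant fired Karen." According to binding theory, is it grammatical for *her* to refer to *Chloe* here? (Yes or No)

No

*Chloe* is an R-expression; Principle C requires it to be free (not bound by any c-commanding expression).
— her: object of the matrix clause; the R-expression locally c-commands the pronoun — coreference blocked (Principle B on the pronoun).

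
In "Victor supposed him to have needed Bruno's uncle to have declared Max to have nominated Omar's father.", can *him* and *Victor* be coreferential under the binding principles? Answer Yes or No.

*Victor* is an R-expression; Principle C requires it to be free (not bound by any c-commanding expression).
— him: subject of the clause headed by 'needed'; the R-expression locally c-commands the pronoun — coreference blocked (Principle B on the pronoun).

No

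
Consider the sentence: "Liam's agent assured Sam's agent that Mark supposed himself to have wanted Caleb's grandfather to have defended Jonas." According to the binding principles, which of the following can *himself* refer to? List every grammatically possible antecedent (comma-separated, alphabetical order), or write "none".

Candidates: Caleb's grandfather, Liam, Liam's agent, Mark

Mark

*himself* is a reflexive; Principle A requires it to be bound within its binding domain — the clause headed by 'supposed'.
— Caleb's grandfather: subject of the clause headed by 'defended'; does not c-command the reflexive — cannot bind it (Principle A).
— Liam: possessor inside the subject DP of the matrix clause; does not c-command the reflexive — cannot bind it (Principle A).
— Liam's agent: subject of the matrix clause; c-commands the reflexive but lies outside its binding domain — cannot bind it (Principle A).
— Mark: subject of the clause headed by 'supposed'; c-commands the reflexive within its binding domain — allowed (Principle A).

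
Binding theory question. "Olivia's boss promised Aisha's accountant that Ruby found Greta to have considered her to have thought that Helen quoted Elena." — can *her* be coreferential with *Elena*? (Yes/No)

No

*her* is a pronoun; Principle B requires it to be free in its binding domain — the clause headed by 'considered'.
— Elena: object of the clause headed by 'quoted'; is c-commanded by the pronoun; coreference would bind this R-expression — blocked (Principle C).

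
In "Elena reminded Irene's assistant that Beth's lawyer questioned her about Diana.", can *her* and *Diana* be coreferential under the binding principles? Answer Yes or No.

No

*Diana* is an R-expression; Principle C requires it to be free (not bound by any c-commanding expression).
— her: object of the clause headed by 'questioned'; the pronoun c-commands the R-expression — coreference blocked (Principle C).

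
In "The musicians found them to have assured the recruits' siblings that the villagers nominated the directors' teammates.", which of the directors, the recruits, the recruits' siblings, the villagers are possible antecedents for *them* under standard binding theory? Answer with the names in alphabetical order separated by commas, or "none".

none

*them* is a pronoun; Principle B requires it to be free in its binding domain — the matrix clause.
— the directors: possessor inside the object DP of the clause headed by 'nominated'; is c-commanded by the pronoun; coreference would bind this R-expression — blocked (Principle C).
— the recruits: possessor inside the object DP of the clause headed by 'assured'; is c-commanded by the pronoun; coreference would bind this R-expression — blocked (Principle C).
— the recruits' siblings: object of the clause headed by 'assured'; is c-commanded by the pronoun; coreference would bind this R-expression — blocked (Principle C).
— the villagers: subject of the clause headed by 'nominated'; is c-commanded by the pronoun; coreference would bind this R-expression — blocked (Principle C).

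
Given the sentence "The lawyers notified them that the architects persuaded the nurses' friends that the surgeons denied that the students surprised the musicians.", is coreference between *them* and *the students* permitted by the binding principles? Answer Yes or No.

No

*them* is a pronoun; Principle B requires it to be free in its binding domain — the matrix clause.
— the students: subject of the clause headed by 'surprised'; is c-commanded by the pronoun; coreference would bind this R-expression — blocked (Principle C).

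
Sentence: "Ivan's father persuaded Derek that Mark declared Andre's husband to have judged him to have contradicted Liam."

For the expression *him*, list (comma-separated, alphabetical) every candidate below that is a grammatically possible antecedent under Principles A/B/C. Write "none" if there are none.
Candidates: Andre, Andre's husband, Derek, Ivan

*him* is a pronoun; Principle B requires it to be free in its binding domain — the clause headed by 'judged'.
— Andre: possessor inside the subject DP of the clause headed by 'judged'; does not c-command the pronoun — Principle B does not apply; allowed.
— Andre's husband: subject of the clause headed by 'judged'; c-commands the pronoun within its binding domain — blocked (Principle B).
— Derek: object of the matrix clause; c-commands the pronoun but lies outside its binding domain — allowed.
— Ivan: possessor inside the subject DP of the matrix clause; does not c-command the pronoun — Principle B does not apply; allowed.

Andre, Derek, Ivan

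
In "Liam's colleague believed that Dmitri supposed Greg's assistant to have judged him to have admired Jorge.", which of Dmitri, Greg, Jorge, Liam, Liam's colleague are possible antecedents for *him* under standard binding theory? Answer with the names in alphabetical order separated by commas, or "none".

Dmitri, Greg, Liam, Liam's colleague

*him* is a pronoun; Principle B requires it to be free in its binding domain — the clause headed by 'judged'.
— Dmitri: subject of the clause headed by 'supposed'; c-commands the pronoun but lies outside its binding domain — allowed.
— Greg: possessor inside the subject DP of the clause headed by 'judged'; does not c-command the pronoun — Principle B does not apply; allowed.
— Jorge: object of the clause headed by 'admired'; is c-commanded by the pronoun; coreference would bind this R-expression — blocked (Principle C).
— Liam: possessor inside the subject DP of the matrix clause; does not c-command the pronoun — Principle B does not apply; allowed.
— Liam's colleague: subject of the matrix clause; c-commands the pronoun but lies outside its binding domain — allowed.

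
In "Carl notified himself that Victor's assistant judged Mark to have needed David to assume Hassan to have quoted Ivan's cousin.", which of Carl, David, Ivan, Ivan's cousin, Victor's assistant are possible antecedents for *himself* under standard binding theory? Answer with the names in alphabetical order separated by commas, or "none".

Carl

*himself* is a reflexive; Principle A requires it to be bound within its binding domain — the matrix clause.
— Carl: subject of the matrix clause; c-commands the reflexive within its binding domain — allowed (Principle A).
— David: subject of the clause headed by 'assume'; does not c-command the reflexive — cannot bind it (Principle A).
— Ivan: possessor inside the object DP of the clause headed by 'quoted'; does not c-command the reflexive — cannot bind it (Principle A).
— Ivan's cousin: object of the clause headed by 'quoted'; does not c-command the reflexive — cannot bind it (Principle A).
— Victor's assistant: subject of the clause headed by 'judged'; does not c-command the reflexive — cannot bind it (Principle A).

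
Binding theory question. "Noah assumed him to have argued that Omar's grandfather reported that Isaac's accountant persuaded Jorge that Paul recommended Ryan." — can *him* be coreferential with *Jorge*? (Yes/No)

*him* is a pronoun; Principle B requires it to be free in its binding domain — the matrix clause.
— Jorge: object of the clause headed by 'persuaded'; is c-commanded by the pronoun; coreference would bind this R-expression — blocked (Principle C).

No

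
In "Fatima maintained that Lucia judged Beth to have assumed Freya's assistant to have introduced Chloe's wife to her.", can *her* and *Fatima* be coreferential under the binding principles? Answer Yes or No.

Yes

*Fatima* is an R-expression; Principle C requires it to be free (not bound by any c-commanding expression).
— her: second object of the clause headed by 'introduced'; the pronoun does not c-command the R-expression — coreference allowed.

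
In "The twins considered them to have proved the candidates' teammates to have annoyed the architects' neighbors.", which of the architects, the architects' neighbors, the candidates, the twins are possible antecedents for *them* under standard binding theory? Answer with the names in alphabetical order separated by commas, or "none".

none

*them* is a pronoun; Principle B requires it to be free in its binding domain — the matrix clause.
— the architects: possessor inside the object DP of the clause headed by 'annoyed'; is c-commanded by the pronoun; coreference would bind this R-expression — blocked (Principle C).
— the architects' neighbors: object of the clause headed by 'annoyed'; is c-commanded by the pronoun; coreference would bind this R-expression — blocked (Principle C).
— the candidates: possessor inside the subject DP of the clause headed by 'annoyed'; is c-commanded by the pronoun; coreference would bind this R-expression — blocked (Principle C).
— the twins: subject of the matrix clause; c-commands the pronoun within its binding domain — blocked (Principle B).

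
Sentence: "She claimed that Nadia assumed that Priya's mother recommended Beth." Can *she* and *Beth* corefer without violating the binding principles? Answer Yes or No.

*Beth* is an R-expression; Principle C requires it to be free (not bound by any c-commanding expression).
— she: subject of the matrix clause; the pronoun c-commands the R-expression — coreference blocked (Principle C).

No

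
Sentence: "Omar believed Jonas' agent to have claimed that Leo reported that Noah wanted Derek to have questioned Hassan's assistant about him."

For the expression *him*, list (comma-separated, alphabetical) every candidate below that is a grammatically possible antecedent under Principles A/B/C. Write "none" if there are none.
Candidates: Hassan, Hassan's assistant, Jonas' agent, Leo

Hassan, Jonas' agent, Leo

*him* is a pronoun; Principle B requires it to be free in its binding domain — the clause headed by 'questioned'.
— Hassan: possessor inside the object DP of the clause headed by 'questioned'; does not c-command the pronoun — Principle B does not apply; allowed.
— Hassan's assistant: object of the clause headed by 'questioned'; c-commands the pronoun within its binding domain — blocked (Principle B).
— Jonas' agent: subject of the clause headed by 'claimed'; c-commands the pronoun but lies outside its binding domain — allowed.
— Leo: subject of the clause headed by 'reported'; c-commands the pronoun but lies outside its binding domain — allowed.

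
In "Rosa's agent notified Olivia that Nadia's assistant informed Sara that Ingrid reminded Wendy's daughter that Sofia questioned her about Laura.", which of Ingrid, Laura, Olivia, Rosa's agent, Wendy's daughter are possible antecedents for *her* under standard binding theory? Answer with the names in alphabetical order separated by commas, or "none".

Ingrid, Olivia, Rosa's agent, Wendy's daughter

*her* is a pronoun; Principle B requires it to be free in its binding domain — the clause headed by 'questioned'.
— Ingrid: subject of the clause headed by 'reminded'; c-commands the pronoun but lies outside its binding domain — allowed.
— Laura: second object of the clause headed by 'questioned'; is c-commanded by the pronoun; coreference would bind this R-expression — blocked (Principle C).
— Olivia: object of the matrix clause; c-commands the pronoun but lies outside its binding domain — allowed.
— Rosa's agent: subject of the matrix clause; c-commands the pronoun but lies outside its binding domain — allowed.
— Wendy's daughter: object of the clause headed by 'reminded'; c-commands the pronoun but lies outside its binding domain — allowed.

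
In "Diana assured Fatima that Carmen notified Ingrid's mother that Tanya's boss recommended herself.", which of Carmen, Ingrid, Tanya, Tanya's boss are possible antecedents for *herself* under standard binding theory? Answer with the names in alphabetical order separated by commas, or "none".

*herself* is a reflexive; Principle A requires it to be bound within its binding domain — the clause headed by 'recommended'.
— Carmen: subject of the clause headed by 'notified'; c-commands the reflexive but lies outside its binding domain — cannot bind it (Principle A).
— Ingrid: possessor inside the object DP of the clause headed by 'notified'; does not c-command the reflexive — cannot bind it (Principle A).
— Tanya: possessor inside the subject DP of the clause headed by 'recommended'; does not c-command the reflexive — cannot bind it (Principle A).
— Tanya's boss: subject of the clause headed by 'recommended'; c-commands the reflexive within its binding domain — allowed (Principle A).

Tanya's boss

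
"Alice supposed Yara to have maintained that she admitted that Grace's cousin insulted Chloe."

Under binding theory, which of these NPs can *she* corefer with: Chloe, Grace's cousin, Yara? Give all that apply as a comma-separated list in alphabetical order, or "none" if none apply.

*she* is a pronoun; Principle B requires it to be free in its binding domain — the clause headed by 'admitted'.
— Chloe: object of the clause headed by 'insulted'; is c-commanded by the pronoun; coreference would bind this R-expression — blocked (Principle C).
— Grace's cousin: subject of the clause headed by 'insulted'; is c-commanded by the pronoun; coreference would bind this R-expression — blocked (Principle C).
— Yara: subject of the clause headed by 'maintained'; c-commands the pronoun but lies outside its binding domain — allowed.

Yara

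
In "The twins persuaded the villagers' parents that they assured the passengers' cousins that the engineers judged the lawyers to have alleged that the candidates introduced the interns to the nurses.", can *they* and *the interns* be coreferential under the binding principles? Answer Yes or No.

*the interns* is an R-expression; Principle C requires it to be free (not bound by any c-commanding expression).
— they: subject of the clause headed by 'assured'; the pronoun c-commands the R-expression — coreference blocked (Principle C).

No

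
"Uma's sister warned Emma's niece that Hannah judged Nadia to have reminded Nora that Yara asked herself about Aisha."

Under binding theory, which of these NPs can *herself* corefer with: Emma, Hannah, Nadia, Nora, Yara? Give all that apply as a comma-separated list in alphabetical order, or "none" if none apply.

*herself* is a reflexive; Principle A requires it to be bound within its binding domain — the clause headed by 'asked'.
— Emma: possessor inside the object DP of the matrix clause; does not c-command the reflexive — cannot bind it (Principle A).
— Hannah: subject of the clause headed by 'judged'; c-commands the reflexive but lies outside its binding domain — cannot bind it (Principle A).
— Nadia: subject of the clause headed by 'reminded'; c-commands the reflexive but lies outside its binding domain — cannot bind it (Principle A).
— Nora: object of the clause headed by 'reminded'; c-commands the reflexive but lies outside its binding domain — cannot bind it (Principle A).
— Yara: subject of the clause headed by 'asked'; c-commands the reflexive within its binding domain — allowed (Principle A).

Yara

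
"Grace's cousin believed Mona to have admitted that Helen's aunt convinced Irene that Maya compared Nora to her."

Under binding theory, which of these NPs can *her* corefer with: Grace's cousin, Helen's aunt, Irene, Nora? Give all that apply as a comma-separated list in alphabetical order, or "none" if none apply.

Grace's cousin, Helen's aunt, Irene

*her* is a pronoun; Principle B requires it to be free in its binding domain — the clause headed by 'compared'.
— Grace's cousin: subject of the matrix clause; c-commands the pronoun but lies outside its binding domain — allowed.
— Helen's aunt: subject of the clause headed by 'convinced'; c-commands the pronoun but lies outside its binding domain — allowed.
— Irene: object of the clause headed by 'convinced'; c-commands the pronoun but lies outside its binding domain — allowed.
— Nora: object of the clause headed by 'compared'; c-commands the pronoun within its binding domain — blocked (Principle B).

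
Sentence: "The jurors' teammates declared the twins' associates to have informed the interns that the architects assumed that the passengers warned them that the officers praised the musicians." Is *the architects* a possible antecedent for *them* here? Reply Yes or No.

*them* is a pronoun; Principle B requires it to be free in its binding domain — the clause headed by 'warned'.
— the architects: subject of the clause headed by 'assumed'; c-commands the pronoun but lies outside its binding domain — allowed.

Yes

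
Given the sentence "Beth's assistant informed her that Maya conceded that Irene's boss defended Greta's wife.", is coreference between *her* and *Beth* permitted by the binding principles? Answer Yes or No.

*her* is a pronoun; Principle B requires it to be free in its binding domain — the matrix clause.
— Beth: possessor inside the subject DP of the matrix clause; does not c-command the pronoun — Principle B does not apply; allowed.

Yes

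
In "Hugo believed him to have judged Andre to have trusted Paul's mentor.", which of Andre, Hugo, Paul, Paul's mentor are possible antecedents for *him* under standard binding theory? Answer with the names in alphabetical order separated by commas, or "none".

none

*him* is a pronoun; Principle B requires it to be free in its binding domain — the matrix clause.
— Andre: subject of the clause headed by 'trusted'; is c-commanded by the pronoun; coreference would bind this R-expression — blocked (Principle C).
— Hugo: subject of the matrix clause; c-commands the pronoun within its binding domain — blocked (Principle B).
— Paul: possessor inside the object DP of the clause headed by 'trusted'; is c-commanded by the pronoun; coreference would bind this R-expression — blocked (Principle C).
— Paul's mentor: object of the clause headed by 'trusted'; is c-commanded by the pronoun; coreference would bind this R-expression — blocked (Principle C).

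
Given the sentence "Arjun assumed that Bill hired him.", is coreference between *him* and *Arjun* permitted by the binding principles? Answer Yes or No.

*him* is a pronoun; Principle B requires it to be free in its binding domain — the clause headed by 'hired'.
— Arjun: subject of the matrix clause; c-commands the pronoun but lies outside its binding domain — allowed.

Yes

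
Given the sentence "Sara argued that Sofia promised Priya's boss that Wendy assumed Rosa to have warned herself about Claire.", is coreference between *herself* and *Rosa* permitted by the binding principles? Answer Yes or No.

Yes

*herself* is a reflexive; Principle A requires it to be bound within its binding domain — the clause headed by 'warned'.
— Rosa: subject of the clause headed by 'warned'; c-commands the reflexive within its binding domain — allowed (Principle A).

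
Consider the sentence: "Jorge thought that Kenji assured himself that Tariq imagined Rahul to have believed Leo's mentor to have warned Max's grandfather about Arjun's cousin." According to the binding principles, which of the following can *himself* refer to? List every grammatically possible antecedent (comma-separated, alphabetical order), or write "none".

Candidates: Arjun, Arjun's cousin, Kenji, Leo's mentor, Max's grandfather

*himself* is a reflexive; Principle A requires it to be bound within its binding domain — the clause headed by 'assured'.
— Arjun: possessor inside the second object DP of the clause headed by 'warned'; does not c-command the reflexive — cannot bind it (Principle A).
— Arjun's cousin: second object of the clause headed by 'warned'; does not c-command the reflexive — cannot bind it (Principle A).
— Kenji: subject of the clause headed by 'assured'; c-commands the reflexive within its binding domain — allowed (Principle A).
— Leo's mentor: subject of the clause headed by 'warned'; does not c-command the reflexive — cannot bind it (Principle A).
— Max's grandfather: object of the clause headed by 'warned'; does not c-command the reflexive — cannot bind it (Principle A).

Kenji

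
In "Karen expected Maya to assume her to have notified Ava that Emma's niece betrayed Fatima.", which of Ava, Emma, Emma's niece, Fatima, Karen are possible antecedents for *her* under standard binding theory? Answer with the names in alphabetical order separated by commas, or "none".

*her* is a pronoun; Principle B requires it to be free in its binding domain — the clause headed by 'assume'.
— Ava: object of the clause headed by 'notified'; is c-commanded by the pronoun; coreference would bind this R-expression — blocked (Principle C).
— Emma: possessor inside the subject DP of the clause headed by 'betrayed'; is c-commanded by the pronoun; coreference would bind this R-expression — blocked (Principle C).
— Emma's niece: subject of the clause headed by 'betrayed'; is c-commanded by the pronoun; coreference would bind this R-expression — blocked (Principle C).
— Fatima: object of the clause headed by 'betrayed'; is c-commanded by the pronoun; coreference would bind this R-expression — blocked (Principle C).
— Karen: subject of the matrix clause; c-commands the pronoun but lies outside its binding domain — allowed.

Karen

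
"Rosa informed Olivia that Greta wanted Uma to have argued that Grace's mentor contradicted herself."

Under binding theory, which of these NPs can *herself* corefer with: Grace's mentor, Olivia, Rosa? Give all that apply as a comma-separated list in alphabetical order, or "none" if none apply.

*herself* is a reflexive; Principle A requires it to be bound within its binding domain — the clause headed by 'contradicted'.
— Grace's mentor: subject of the clause headed by 'contradicted'; c-commands the reflexive within its binding domain — allowed (Principle A).
— Olivia: object of the matrix clause; c-commands the reflexive but lies outside its binding domain — cannot bind it (Principle A).
— Rosa: subject of the matrix clause; c-commands the reflexive but lies outside its binding domain — cannot bind it (Principle A).

Grace's mentor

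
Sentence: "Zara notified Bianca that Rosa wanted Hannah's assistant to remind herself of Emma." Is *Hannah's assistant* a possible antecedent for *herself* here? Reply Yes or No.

Yes

*herself* is a reflexive; Principle A requires it to be bound within its binding domain — the clause headed by 'remind'.
— Hannah's assistant: subject of the clause headed by 'remind'; c-commands the reflexive within its binding domain — allowed (Principle A).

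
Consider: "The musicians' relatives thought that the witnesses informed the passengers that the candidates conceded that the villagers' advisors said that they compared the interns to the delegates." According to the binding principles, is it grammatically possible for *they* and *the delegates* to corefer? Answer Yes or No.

No

*they* is a pronoun; Principle B requires it to be free in its binding domain — the clause headed by 'compared'.
— the delegates: second object of the clause headed by 'compared'; is c-commanded by the pronoun; coreference would bind this R-expression — blocked (Principle C).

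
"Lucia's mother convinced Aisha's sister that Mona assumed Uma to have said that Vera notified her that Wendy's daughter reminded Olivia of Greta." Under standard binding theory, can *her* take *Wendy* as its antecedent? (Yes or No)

No

*her* is a pronoun; Principle B requires it to be free in its binding domain — the clause headed by 'notified'.
— Wendy: possessor inside the subject DP of the clause headed by 'reminded'; is c-commanded by the pronoun; coreference would bind this R-expression — blocked (Principle C).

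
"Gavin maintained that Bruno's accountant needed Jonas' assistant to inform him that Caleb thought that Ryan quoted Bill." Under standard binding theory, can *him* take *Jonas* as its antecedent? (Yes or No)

*him* is a pronoun; Principle B requires it to be free in its binding domain — the clause headed by 'inform'.
— Jonas: possessor inside the subject DP of the clause headed by 'inform'; does not c-command the pronoun — Principle B does not apply; allowed.

Yes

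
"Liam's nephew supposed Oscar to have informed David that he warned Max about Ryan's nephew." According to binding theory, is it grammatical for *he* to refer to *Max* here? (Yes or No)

*Max* is an R-expression; Principle C requires it to be free (not bound by any c-commanding expression).
— he: subject of the clause headed by 'warned'; the pronoun c-commands the R-expression — coreference blocked (Principle C).

No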